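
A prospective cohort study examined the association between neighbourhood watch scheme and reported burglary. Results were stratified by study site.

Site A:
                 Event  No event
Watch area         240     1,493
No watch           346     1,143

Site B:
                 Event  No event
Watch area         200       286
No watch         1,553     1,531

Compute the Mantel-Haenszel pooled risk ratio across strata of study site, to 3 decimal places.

0.714

RR_MH = Σ(aᵢ·n₀ᵢ/nᵢ) / Σ(cᵢ·n₁ᵢ/nᵢ), with n₁ᵢ = aᵢ+bᵢ (exposed), n₀ᵢ = cᵢ+dᵢ (unexposed), nᵢ = n₁ᵢ+n₀ᵢ.
Stratum 1 (Site A): n₁ = 1733, n₀ = 1489, n = 3222; a·n₀/n = 240·1489/3222 = 110.9125; c·n₁/n = 346·1733/3222 = 186.1012
Stratum 2 (Site B): n₁ = 486, n₀ = 3084, n = 3570; a·n₀/n = 200·3084/3570 = 172.7731; c·n₁/n = 1553·486/3570 = 211.4168
RR_MH = (110.9125 + 172.7731) / (186.1012 + 211.4168) = 283.6856 / 397.5180 = 0.71364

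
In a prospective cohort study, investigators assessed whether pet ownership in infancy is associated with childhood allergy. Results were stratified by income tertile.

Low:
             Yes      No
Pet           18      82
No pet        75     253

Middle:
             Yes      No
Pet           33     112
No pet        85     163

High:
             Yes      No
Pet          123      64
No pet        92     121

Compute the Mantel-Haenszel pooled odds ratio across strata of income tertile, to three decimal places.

OR_MH = Σ(aᵢdᵢ/nᵢ) / Σ(bᵢcᵢ/nᵢ), where nᵢ is the stratum total.
Stratum 1 (Low): n = 428; a·d/n = 18·253/428 = 10.6402; b·c/n = 82·75/428 = 14.3692
Stratum 2 (Middle): n = 393; a·d/n = 33·163/393 = 13.6870; b·c/n = 112·85/393 = 24.2239
Stratum 3 (High): n = 400; a·d/n = 123·121/400 = 37.2075; b·c/n = 64·92/400 = 14.7200
OR_MH = (10.6402 + 13.6870 + 37.2075) / (14.3692 + 24.2239 + 14.7200) = 61.5347 / 53.3131 = 1.15421

1.154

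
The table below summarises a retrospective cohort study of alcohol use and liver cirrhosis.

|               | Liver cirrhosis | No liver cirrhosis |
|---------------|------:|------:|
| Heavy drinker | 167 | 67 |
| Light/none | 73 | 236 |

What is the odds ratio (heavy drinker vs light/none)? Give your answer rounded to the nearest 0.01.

8.06

Cells: a = 167, b = 67, c = 73, d = 236.
OR = (a·d)/(b·c) = (167 × 236) / (67 × 73) = 39412 / 4891 = 8.05807
The odds of liver cirrhosis are about 8.06 times as high in the heavy drinker group.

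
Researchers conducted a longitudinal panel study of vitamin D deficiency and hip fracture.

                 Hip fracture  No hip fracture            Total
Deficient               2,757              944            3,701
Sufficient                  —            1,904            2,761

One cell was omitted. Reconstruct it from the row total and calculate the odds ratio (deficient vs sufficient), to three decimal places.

6.489

The missing cell is in the unexposed row: 2761 − 1904 = 857.
So a = 2757, b = 944, c = 857, d = 1904.
OR = (a·d)/(b·c) = (2757 × 1904) / (944 × 857) = 5249328 / 809008 = 6.48860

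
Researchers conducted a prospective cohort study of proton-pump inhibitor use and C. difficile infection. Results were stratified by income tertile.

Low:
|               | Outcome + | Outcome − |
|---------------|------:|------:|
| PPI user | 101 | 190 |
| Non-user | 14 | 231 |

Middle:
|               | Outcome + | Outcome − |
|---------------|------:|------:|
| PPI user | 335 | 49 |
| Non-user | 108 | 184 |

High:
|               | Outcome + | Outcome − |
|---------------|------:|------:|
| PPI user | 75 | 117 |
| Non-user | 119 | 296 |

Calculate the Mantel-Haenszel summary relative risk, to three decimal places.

2.272

RR_MH = Σ(aᵢ·n₀ᵢ/nᵢ) / Σ(cᵢ·n₁ᵢ/nᵢ), with n₁ᵢ = aᵢ+bᵢ (exposed), n₀ᵢ = cᵢ+dᵢ (unexposed), nᵢ = n₁ᵢ+n₀ᵢ.
Stratum 1 (Low): n₁ = 291, n₀ = 245, n = 536; a·n₀/n = 101·245/536 = 46.1660; c·n₁/n = 14·291/536 = 7.6007
Stratum 2 (Middle): n₁ = 384, n₀ = 292, n = 676; a·n₀/n = 335·292/676 = 144.7041; c·n₁/n = 108·384/676 = 61.3491
Stratum 3 (High): n₁ = 192, n₀ = 415, n = 607; a·n₀/n = 75·415/607 = 51.2768; c·n₁/n = 119·192/607 = 37.6409
RR_MH = (46.1660 + 144.7041 + 51.2768) / (7.6007 + 61.3491 + 37.6409) = 242.1470 / 106.5907 = 2.27175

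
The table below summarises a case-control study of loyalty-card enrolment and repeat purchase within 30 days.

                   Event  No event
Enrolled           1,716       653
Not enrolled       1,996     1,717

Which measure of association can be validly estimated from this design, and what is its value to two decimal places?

Cells: a = 1716, b = 653, c = 1996, d = 1717.
This is a case-control study: participants were sampled on outcome status, so risks in the source population cannot be estimated directly — relative risk is not valid here. The odds ratio is the appropriate measure.
OR = (a·d)/(b·c) = (1716 × 1717) / (653 × 1996) = 2946372 / 1303388 = 2.26055

2.26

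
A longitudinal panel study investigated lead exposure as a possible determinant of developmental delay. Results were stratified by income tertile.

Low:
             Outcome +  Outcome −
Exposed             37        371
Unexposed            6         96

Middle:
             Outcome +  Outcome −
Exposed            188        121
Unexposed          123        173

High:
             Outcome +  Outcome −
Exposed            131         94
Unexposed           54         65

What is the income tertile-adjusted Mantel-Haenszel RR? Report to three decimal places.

RR_MH = Σ(aᵢ·n₀ᵢ/nᵢ) / Σ(cᵢ·n₁ᵢ/nᵢ), with n₁ᵢ = aᵢ+bᵢ (exposed), n₀ᵢ = cᵢ+dᵢ (unexposed), nᵢ = n₁ᵢ+n₀ᵢ.
Stratum 1 (Low): n₁ = 408, n₀ = 102, n = 510; a·n₀/n = 37·102/510 = 7.4000; c·n₁/n = 6·408/510 = 4.8000
Stratum 2 (Middle): n₁ = 309, n₀ = 296, n = 605; a·n₀/n = 188·296/605 = 91.9802; c·n₁/n = 123·309/605 = 62.8215
Stratum 3 (High): n₁ = 225, n₀ = 119, n = 344; a·n₀/n = 131·119/344 = 45.3169; c·n₁/n = 54·225/344 = 35.3198
RR_MH = (7.4000 + 91.9802 + 45.3169) / (4.8000 + 62.8215 + 35.3198) = 144.6970 / 102.9413 = 1.40563

1.406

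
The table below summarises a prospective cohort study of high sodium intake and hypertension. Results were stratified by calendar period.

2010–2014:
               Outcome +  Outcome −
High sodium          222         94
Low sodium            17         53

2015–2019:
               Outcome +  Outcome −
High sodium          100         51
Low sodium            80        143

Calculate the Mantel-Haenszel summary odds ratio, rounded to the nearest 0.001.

4.566

OR_MH = Σ(aᵢdᵢ/nᵢ) / Σ(bᵢcᵢ/nᵢ), where nᵢ is the stratum total.
Stratum 1 (2010–2014): n = 386; a·d/n = 222·53/386 = 30.4819; b·c/n = 94·17/386 = 4.1399
Stratum 2 (2015–2019): n = 374; a·d/n = 100·143/374 = 38.2353; b·c/n = 51·80/374 = 10.9091
OR_MH = (30.4819 + 38.2353) / (4.1399 + 10.9091) = 68.7172 / 15.0490 = 4.56623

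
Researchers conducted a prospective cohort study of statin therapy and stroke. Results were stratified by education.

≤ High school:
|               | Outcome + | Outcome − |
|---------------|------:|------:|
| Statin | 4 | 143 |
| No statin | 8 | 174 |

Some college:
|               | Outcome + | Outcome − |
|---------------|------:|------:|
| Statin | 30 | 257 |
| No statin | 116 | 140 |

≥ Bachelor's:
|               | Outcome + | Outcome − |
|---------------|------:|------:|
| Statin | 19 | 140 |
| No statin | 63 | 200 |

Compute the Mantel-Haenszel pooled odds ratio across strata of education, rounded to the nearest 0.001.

0.238

OR_MH = Σ(aᵢdᵢ/nᵢ) / Σ(bᵢcᵢ/nᵢ), where nᵢ is the stratum total.
Stratum 1 (≤ High school): n = 329; a·d/n = 4·174/329 = 2.1155; b·c/n = 143·8/329 = 3.4772
Stratum 2 (Some college): n = 543; a·d/n = 30·140/543 = 7.7348; b·c/n = 257·116/543 = 54.9024
Stratum 3 (≥ Bachelor's): n = 422; a·d/n = 19·200/422 = 9.0047; b·c/n = 140·63/422 = 20.9005
OR_MH = (2.1155 + 7.7348 + 9.0047) / (3.4772 + 54.9024 + 20.9005) = 18.8550 / 79.2801 = 0.23783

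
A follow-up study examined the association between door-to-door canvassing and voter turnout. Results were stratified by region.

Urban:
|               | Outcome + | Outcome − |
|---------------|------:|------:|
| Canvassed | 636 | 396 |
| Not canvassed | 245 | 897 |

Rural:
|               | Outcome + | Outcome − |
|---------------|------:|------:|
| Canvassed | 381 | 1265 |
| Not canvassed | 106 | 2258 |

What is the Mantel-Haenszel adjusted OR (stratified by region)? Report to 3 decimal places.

OR_MH = Σ(aᵢdᵢ/nᵢ) / Σ(bᵢcᵢ/nᵢ), where nᵢ is the stratum total.
Stratum 1 (Urban): n = 2174; a·d/n = 636·897/2174 = 262.4158; b·c/n = 396·245/2174 = 44.6274
Stratum 2 (Rural): n = 4010; a·d/n = 381·2258/4010 = 214.5382; b·c/n = 1265·106/4010 = 33.4389
OR_MH = (262.4158 + 214.5382) / (44.6274 + 33.4389) = 476.9540 / 78.0663 = 6.10960

6.110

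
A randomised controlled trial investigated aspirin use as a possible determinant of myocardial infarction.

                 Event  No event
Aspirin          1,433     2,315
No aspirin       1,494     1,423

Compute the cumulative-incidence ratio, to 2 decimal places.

Cells: a = 1433, b = 2315, c = 1494, d = 1423.
Risk in exposed = 1433/3748 = 0.38234; risk in unexposed = 1494/2917 = 0.51217.
RR = 0.38234 / 0.51217 = 0.74650
The risk is 25% lower among the exposed than among the unexposed.

0.75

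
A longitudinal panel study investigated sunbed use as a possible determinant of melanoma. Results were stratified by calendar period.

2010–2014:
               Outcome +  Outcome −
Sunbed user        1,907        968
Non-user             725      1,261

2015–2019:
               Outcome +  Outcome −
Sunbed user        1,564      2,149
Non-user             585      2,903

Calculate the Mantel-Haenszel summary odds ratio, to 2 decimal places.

3.53

OR_MH = Σ(aᵢdᵢ/nᵢ) / Σ(bᵢcᵢ/nᵢ), where nᵢ is the stratum total.
Stratum 1 (2010–2014): n = 4861; a·d/n = 1907·1261/4861 = 494.6980; b·c/n = 968·725/4861 = 144.3736
Stratum 2 (2015–2019): n = 7201; a·d/n = 1564·2903/7201 = 630.5085; b·c/n = 2149·585/7201 = 174.5820
OR_MH = (494.6980 + 630.5085) / (144.3736 + 174.5820) = 1125.2065 / 318.9556 = 3.52778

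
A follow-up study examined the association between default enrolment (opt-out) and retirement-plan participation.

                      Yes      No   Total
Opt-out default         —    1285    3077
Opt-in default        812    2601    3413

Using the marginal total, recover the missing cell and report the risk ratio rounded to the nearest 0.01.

The missing cell is in the exposed row: 3077 − 1285 = 1792.
So a = 1792, b = 1285, c = 812, d = 2601.
RR = [a/(a+b)] / [c/(c+d)] = (1792/3077) / (812/3413) = 0.58239/0.23791 = 2.44788

2.45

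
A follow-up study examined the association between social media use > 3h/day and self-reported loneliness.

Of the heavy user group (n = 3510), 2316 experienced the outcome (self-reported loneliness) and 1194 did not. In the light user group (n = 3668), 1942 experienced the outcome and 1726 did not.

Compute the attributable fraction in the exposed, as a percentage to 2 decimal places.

19.76

From the description: a = 2316, b = 1194, c = 1942, d = 1726.
Risk in exposed = 2316/3510 = 0.65983; risk in unexposed = 1942/3668 = 0.52944.
RR = 0.65983/0.52944 = 1.24627
AR% = (RR − 1)/RR × 100 = (1.24627 − 1)/1.24627 × 100 = 19.7605%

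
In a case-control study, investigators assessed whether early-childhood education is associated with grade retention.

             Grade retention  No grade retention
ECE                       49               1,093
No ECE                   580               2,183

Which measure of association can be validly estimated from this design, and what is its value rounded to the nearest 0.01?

0.17

Cells: a = 49, b = 1093, c = 580, d = 2183.
This is a case-control study: participants were sampled on outcome status, so risks in the source population cannot be estimated directly — relative risk is not valid here. The odds ratio is the appropriate measure.
OR = (a·d)/(b·c) = (49 × 2183) / (1093 × 580) = 106967 / 633940 = 0.16873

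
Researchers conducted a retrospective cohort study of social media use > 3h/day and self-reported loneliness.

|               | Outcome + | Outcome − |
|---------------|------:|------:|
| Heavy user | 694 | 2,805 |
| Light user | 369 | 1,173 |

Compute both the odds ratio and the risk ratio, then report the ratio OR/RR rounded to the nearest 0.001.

Cells: a = 694, b = 2805, c = 369, d = 1173.
OR = (694·1173)/(2805·369) = 814062/1035045 = 0.78650
Risk in exposed = 694/3499 = 0.19834; risk in unexposed = 369/1542 = 0.23930; RR = 0.82885
OR/RR = 0.78650 / 0.82885 = 0.94891
The outcome is not rare, so the OR lies further from 1 than the RR.

0.949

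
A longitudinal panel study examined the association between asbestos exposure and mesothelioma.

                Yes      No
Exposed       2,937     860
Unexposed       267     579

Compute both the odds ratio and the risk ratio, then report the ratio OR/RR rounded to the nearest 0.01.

Cells: a = 2937, b = 860, c = 267, d = 579.
OR = (2937·579)/(860·267) = 1700523/229620 = 7.40581
Risk in exposed = 2937/3797 = 0.77351; risk in unexposed = 267/846 = 0.31560; RR = 2.45088
OR/RR = 7.40581 / 2.45088 = 3.02169
The outcome is not rare, so the OR lies further from 1 than the RR.

3.02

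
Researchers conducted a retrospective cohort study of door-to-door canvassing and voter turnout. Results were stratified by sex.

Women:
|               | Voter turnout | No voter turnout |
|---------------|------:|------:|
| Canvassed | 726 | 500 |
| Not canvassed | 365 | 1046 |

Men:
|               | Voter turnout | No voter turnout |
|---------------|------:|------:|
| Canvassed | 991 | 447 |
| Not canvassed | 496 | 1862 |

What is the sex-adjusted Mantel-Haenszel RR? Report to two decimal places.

2.81

RR_MH = Σ(aᵢ·n₀ᵢ/nᵢ) / Σ(cᵢ·n₁ᵢ/nᵢ), with n₁ᵢ = aᵢ+bᵢ (exposed), n₀ᵢ = cᵢ+dᵢ (unexposed), nᵢ = n₁ᵢ+n₀ᵢ.
Stratum 1 (Women): n₁ = 1226, n₀ = 1411, n = 2637; a·n₀/n = 726·1411/2637 = 388.4664; c·n₁/n = 365·1226/2637 = 169.6966
Stratum 2 (Men): n₁ = 1438, n₀ = 2358, n = 3796; a·n₀/n = 991·2358/3796 = 615.5896; c·n₁/n = 496·1438/3796 = 187.8946
RR_MH = (388.4664 + 615.5896) / (169.6966 + 187.8946) = 1004.0560 / 357.5913 = 2.80783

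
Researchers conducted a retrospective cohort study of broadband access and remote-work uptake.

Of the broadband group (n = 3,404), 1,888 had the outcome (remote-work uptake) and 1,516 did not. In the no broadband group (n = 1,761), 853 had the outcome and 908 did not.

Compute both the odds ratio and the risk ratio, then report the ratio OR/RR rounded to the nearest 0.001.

1.158

From the description: a = 1888, b = 1516, c = 853, d = 908.
OR = (1888·908)/(1516·853) = 1714304/1293148 = 1.32568
Risk in exposed = 1888/3404 = 0.55464; risk in unexposed = 853/1761 = 0.48438; RR = 1.14505
OR/RR = 1.32568 / 1.14505 = 1.15776
The outcome is not rare, so the OR lies further from 1 than the RR.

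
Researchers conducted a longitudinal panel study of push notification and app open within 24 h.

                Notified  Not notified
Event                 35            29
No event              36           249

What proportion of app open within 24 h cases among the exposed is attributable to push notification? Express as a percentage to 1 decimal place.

Reading the table with exposure as columns: a = 35 (Notified, case), b = 36 (Notified, non-case), c = 29 (Not notified, case), d = 249.
Risk in exposed = 35/71 = 0.49296; risk in unexposed = 29/278 = 0.10432.
RR = 0.49296/0.10432 = 4.72559
AR% = (RR − 1)/RR × 100 = (4.72559 − 1)/4.72559 × 100 = 78.8386%

78.8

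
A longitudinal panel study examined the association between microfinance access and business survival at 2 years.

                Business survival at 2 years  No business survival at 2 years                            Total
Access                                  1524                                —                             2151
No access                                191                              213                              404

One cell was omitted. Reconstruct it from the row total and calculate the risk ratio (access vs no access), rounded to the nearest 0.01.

1.50

The missing cell is in the exposed row: 2151 − 1524 = 627.
So a = 1524, b = 627, c = 191, d = 213.
RR = [a/(a+b)] / [c/(c+d)] = (1524/2151) / (191/404) = 0.70851/0.47277 = 1.49862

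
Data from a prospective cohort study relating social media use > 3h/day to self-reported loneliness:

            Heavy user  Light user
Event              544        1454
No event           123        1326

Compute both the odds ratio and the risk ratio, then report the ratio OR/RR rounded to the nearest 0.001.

2.587

Reading the table with exposure as columns: a = 544 (Heavy user, case), b = 123 (Heavy user, non-case), c = 1454 (Light user, case), d = 1326.
OR = (544·1326)/(123·1454) = 721344/178842 = 4.03341
Risk in exposed = 544/667 = 0.81559; risk in unexposed = 1454/2780 = 0.52302; RR = 1.55939
OR/RR = 4.03341 / 1.55939 = 2.58654
The outcome is not rare, so the OR lies further from 1 than the RR.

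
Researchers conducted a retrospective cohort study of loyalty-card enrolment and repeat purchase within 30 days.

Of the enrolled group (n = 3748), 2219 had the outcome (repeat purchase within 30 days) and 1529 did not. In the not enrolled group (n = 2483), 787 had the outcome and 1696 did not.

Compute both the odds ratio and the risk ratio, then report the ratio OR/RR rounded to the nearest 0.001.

From the description: a = 2219, b = 1529, c = 787, d = 1696.
OR = (2219·1696)/(1529·787) = 3763424/1203323 = 3.12753
Risk in exposed = 2219/3748 = 0.59205; risk in unexposed = 787/2483 = 0.31696; RR = 1.86793
OR/RR = 3.12753 / 1.86793 = 1.67433
The outcome is not rare, so the OR lies further from 1 than the RR.

1.674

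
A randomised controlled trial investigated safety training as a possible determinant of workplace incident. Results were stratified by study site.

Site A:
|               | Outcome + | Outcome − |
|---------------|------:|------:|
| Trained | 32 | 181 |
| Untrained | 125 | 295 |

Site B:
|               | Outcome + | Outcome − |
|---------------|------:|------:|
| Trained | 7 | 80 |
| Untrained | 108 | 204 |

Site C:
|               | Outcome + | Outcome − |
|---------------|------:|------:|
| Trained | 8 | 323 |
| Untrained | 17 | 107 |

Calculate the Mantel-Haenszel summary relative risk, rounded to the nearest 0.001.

RR_MH = Σ(aᵢ·n₀ᵢ/nᵢ) / Σ(cᵢ·n₁ᵢ/nᵢ), with n₁ᵢ = aᵢ+bᵢ (exposed), n₀ᵢ = cᵢ+dᵢ (unexposed), nᵢ = n₁ᵢ+n₀ᵢ.
Stratum 1 (Site A): n₁ = 213, n₀ = 420, n = 633; a·n₀/n = 32·420/633 = 21.2322; c·n₁/n = 125·213/633 = 42.0616
Stratum 2 (Site B): n₁ = 87, n₀ = 312, n = 399; a·n₀/n = 7·312/399 = 5.4737; c·n₁/n = 108·87/399 = 23.5489
Stratum 3 (Site C): n₁ = 331, n₀ = 124, n = 455; a·n₀/n = 8·124/455 = 2.1802; c·n₁/n = 17·331/455 = 12.3670
RR_MH = (21.2322 + 5.4737 + 2.1802) / (42.0616 + 23.5489 + 12.3670) = 28.8861 / 77.9775 = 0.37044

0.370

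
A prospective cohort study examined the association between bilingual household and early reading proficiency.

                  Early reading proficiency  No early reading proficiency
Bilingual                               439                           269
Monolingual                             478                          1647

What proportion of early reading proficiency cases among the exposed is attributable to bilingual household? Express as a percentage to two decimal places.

Cells: a = 439, b = 269, c = 478, d = 1647.
Risk in exposed = 439/708 = 0.62006; risk in unexposed = 478/2125 = 0.22494.
RR = 0.62006/0.22494 = 2.75653
AR% = (RR − 1)/RR × 100 = (2.75653 − 1)/2.75653 × 100 = 63.7225%

63.72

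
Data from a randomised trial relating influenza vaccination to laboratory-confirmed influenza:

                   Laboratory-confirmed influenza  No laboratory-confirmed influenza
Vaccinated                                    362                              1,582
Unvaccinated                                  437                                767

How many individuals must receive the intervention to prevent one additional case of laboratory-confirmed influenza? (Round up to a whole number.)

6

Risk in treated group = 362/1944 = 0.18621; risk in control = 437/1204 = 0.36296.
Absolute risk reduction = 0.36296 − 0.18621 = 0.17674
NNT = 1 / ARR = 1 / 0.17674 = 5.658 → round up → 6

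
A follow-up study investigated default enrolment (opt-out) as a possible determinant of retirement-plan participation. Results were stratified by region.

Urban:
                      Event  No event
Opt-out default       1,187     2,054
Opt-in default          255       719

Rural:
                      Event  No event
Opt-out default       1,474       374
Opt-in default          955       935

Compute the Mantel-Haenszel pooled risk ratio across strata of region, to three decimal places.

RR_MH = Σ(aᵢ·n₀ᵢ/nᵢ) / Σ(cᵢ·n₁ᵢ/nᵢ), with n₁ᵢ = aᵢ+bᵢ (exposed), n₀ᵢ = cᵢ+dᵢ (unexposed), nᵢ = n₁ᵢ+n₀ᵢ.
Stratum 1 (Urban): n₁ = 3241, n₀ = 974, n = 4215; a·n₀/n = 1187·974/4215 = 274.2913; c·n₁/n = 255·3241/4215 = 196.0747
Stratum 2 (Rural): n₁ = 1848, n₀ = 1890, n = 3738; a·n₀/n = 1474·1890/3738 = 745.2809; c·n₁/n = 955·1848/3738 = 472.1348
RR_MH = (274.2913 + 745.2809) / (196.0747 + 472.1348) = 1019.5722 / 668.2096 = 1.52583

1.526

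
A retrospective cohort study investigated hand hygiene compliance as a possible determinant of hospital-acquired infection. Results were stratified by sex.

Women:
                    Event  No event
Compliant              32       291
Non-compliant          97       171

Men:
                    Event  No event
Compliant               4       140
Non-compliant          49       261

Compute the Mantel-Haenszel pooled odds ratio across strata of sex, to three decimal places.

0.184

OR_MH = Σ(aᵢdᵢ/nᵢ) / Σ(bᵢcᵢ/nᵢ), where nᵢ is the stratum total.
Stratum 1 (Women): n = 591; a·d/n = 32·171/591 = 9.2589; b·c/n = 291·97/591 = 47.7614
Stratum 2 (Men): n = 454; a·d/n = 4·261/454 = 2.2996; b·c/n = 140·49/454 = 15.1101
OR_MH = (9.2589 + 2.2996) / (47.7614 + 15.1101) = 11.5584 / 62.8716 = 0.18384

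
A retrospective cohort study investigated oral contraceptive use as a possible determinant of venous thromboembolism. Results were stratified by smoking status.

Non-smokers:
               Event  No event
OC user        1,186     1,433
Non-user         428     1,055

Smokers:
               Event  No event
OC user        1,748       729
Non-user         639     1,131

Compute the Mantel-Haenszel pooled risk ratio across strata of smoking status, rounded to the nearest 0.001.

RR_MH = Σ(aᵢ·n₀ᵢ/nᵢ) / Σ(cᵢ·n₁ᵢ/nᵢ), with n₁ᵢ = aᵢ+bᵢ (exposed), n₀ᵢ = cᵢ+dᵢ (unexposed), nᵢ = n₁ᵢ+n₀ᵢ.
Stratum 1 (Non-smokers): n₁ = 2619, n₀ = 1483, n = 4102; a·n₀/n = 1186·1483/4102 = 428.7757; c·n₁/n = 428·2619/4102 = 273.2647
Stratum 2 (Smokers): n₁ = 2477, n₀ = 1770, n = 4247; a·n₀/n = 1748·1770/4247 = 728.5048; c·n₁/n = 639·2477/4247 = 372.6873
RR_MH = (428.7757 + 728.5048) / (273.2647 + 372.6873) = 1157.2805 / 645.9521 = 1.79159

1.792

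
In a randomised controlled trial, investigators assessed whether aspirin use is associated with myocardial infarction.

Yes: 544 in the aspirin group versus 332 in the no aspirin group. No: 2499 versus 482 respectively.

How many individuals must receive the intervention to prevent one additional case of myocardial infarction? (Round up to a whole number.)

Risk in treated group = 544/3043 = 0.17877; risk in control = 332/814 = 0.40786.
Absolute risk reduction = 0.40786 − 0.17877 = 0.22909
NNT = 1 / ARR = 1 / 0.22909 = 4.365 → round up → 5

5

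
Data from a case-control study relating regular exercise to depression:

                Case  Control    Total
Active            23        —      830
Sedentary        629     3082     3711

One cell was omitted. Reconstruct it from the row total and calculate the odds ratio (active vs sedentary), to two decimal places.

The missing cell is in the exposed row: 830 − 23 = 807.
So a = 23, b = 807, c = 629, d = 3082.
OR = (a·d)/(b·c) = (23 × 3082) / (807 × 629) = 70886 / 507603 = 0.13965

0.14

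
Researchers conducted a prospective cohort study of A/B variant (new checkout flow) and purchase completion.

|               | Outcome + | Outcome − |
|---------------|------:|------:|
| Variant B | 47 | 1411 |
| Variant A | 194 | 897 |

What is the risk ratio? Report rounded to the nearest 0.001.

0.181

Cells: a = 47, b = 1411, c = 194, d = 897.
Risk in exposed = 47/1458 = 0.03224; risk in unexposed = 194/1091 = 0.17782.
RR = 0.03224 / 0.17782 = 0.18129
The risk is 82% lower among the exposed than among the unexposed.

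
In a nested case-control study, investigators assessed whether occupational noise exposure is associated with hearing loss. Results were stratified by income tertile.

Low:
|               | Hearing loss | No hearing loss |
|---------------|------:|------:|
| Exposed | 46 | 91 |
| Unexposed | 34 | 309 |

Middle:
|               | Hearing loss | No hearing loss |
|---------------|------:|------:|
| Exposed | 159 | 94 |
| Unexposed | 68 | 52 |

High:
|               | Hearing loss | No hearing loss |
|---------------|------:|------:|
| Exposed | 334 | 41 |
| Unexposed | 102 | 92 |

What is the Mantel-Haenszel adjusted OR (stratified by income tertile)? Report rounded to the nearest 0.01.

3.42

OR_MH = Σ(aᵢdᵢ/nᵢ) / Σ(bᵢcᵢ/nᵢ), where nᵢ is the stratum total.
Stratum 1 (Low): n = 480; a·d/n = 46·309/480 = 29.6125; b·c/n = 91·34/480 = 6.4458
Stratum 2 (Middle): n = 373; a·d/n = 159·52/373 = 22.1662; b·c/n = 94·68/373 = 17.1367
Stratum 3 (High): n = 569; a·d/n = 334·92/569 = 54.0035; b·c/n = 41·102/569 = 7.3497
OR_MH = (29.6125 + 22.1662 + 54.0035) / (6.4458 + 17.1367 + 7.3497) = 105.7822 / 30.9323 = 3.41980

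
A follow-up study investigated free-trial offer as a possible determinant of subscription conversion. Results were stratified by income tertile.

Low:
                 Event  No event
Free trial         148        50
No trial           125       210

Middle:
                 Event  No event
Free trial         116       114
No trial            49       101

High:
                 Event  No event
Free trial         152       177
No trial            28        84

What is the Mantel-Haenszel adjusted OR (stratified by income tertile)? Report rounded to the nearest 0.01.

OR_MH = Σ(aᵢdᵢ/nᵢ) / Σ(bᵢcᵢ/nᵢ), where nᵢ is the stratum total.
Stratum 1 (Low): n = 533; a·d/n = 148·210/533 = 58.3114; b·c/n = 50·125/533 = 11.7261
Stratum 2 (Middle): n = 380; a·d/n = 116·101/380 = 30.8316; b·c/n = 114·49/380 = 14.7000
Stratum 3 (High): n = 441; a·d/n = 152·84/441 = 28.9524; b·c/n = 177·28/441 = 11.2381
OR_MH = (58.3114 + 30.8316 + 28.9524) / (11.7261 + 14.7000 + 11.2381) = 118.0954 / 37.6642 = 3.13548

3.14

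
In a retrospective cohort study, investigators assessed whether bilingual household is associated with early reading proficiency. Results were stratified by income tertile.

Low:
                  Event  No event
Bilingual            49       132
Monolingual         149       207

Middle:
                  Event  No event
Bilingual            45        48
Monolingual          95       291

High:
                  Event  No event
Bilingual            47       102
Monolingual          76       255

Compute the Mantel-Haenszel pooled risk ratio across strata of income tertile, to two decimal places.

1.10

RR_MH = Σ(aᵢ·n₀ᵢ/nᵢ) / Σ(cᵢ·n₁ᵢ/nᵢ), with n₁ᵢ = aᵢ+bᵢ (exposed), n₀ᵢ = cᵢ+dᵢ (unexposed), nᵢ = n₁ᵢ+n₀ᵢ.
Stratum 1 (Low): n₁ = 181, n₀ = 356, n = 537; a·n₀/n = 49·356/537 = 32.4842; c·n₁/n = 149·181/537 = 50.2216
Stratum 2 (Middle): n₁ = 93, n₀ = 386, n = 479; a·n₀/n = 45·386/479 = 36.2630; c·n₁/n = 95·93/479 = 18.4447
Stratum 3 (High): n₁ = 149, n₀ = 331, n = 480; a·n₀/n = 47·331/480 = 32.4104; c·n₁/n = 76·149/480 = 23.5917
RR_MH = (32.4842 + 36.2630 + 32.4104) / (50.2216 + 18.4447 + 23.5917) = 101.1576 / 92.2579 = 1.09647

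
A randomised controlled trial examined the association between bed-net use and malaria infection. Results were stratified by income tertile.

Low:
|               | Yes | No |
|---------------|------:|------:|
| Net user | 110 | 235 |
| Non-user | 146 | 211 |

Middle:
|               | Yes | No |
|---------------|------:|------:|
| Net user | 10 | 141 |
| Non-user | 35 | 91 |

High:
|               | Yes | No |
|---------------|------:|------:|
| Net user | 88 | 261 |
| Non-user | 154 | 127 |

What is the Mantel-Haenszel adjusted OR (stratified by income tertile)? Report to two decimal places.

0.41

OR_MH = Σ(aᵢdᵢ/nᵢ) / Σ(bᵢcᵢ/nᵢ), where nᵢ is the stratum total.
Stratum 1 (Low): n = 702; a·d/n = 110·211/702 = 33.0627; b·c/n = 235·146/702 = 48.8746
Stratum 2 (Middle): n = 277; a·d/n = 10·91/277 = 3.2852; b·c/n = 141·35/277 = 17.8159
Stratum 3 (High): n = 630; a·d/n = 88·127/630 = 17.7397; b·c/n = 261·154/630 = 63.8000
OR_MH = (33.0627 + 3.2852 + 17.7397) / (48.8746 + 17.8159 + 63.8000) = 54.0876 / 130.4905 = 0.41449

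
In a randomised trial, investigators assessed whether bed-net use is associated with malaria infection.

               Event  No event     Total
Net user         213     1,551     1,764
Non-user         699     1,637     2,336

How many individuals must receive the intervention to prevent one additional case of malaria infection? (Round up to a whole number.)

6

Risk in treated group = 213/1764 = 0.12075; risk in control = 699/2336 = 0.29923.
Absolute risk reduction = 0.29923 − 0.12075 = 0.17848
NNT = 1 / ARR = 1 / 0.17848 = 5.603 → round up → 6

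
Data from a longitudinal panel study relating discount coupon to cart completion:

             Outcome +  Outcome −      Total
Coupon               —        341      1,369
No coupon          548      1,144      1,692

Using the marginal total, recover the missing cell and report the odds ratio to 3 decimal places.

6.293

The missing cell is in the exposed row: 1369 − 341 = 1028.
So a = 1028, b = 341, c = 548, d = 1144.
OR = (a·d)/(b·c) = (1028 × 1144) / (341 × 548) = 1176032 / 186868 = 6.29338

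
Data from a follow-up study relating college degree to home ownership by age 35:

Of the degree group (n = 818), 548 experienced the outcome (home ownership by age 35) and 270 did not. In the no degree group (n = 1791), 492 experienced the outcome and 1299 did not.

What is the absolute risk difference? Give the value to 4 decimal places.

From the description: a = 548, b = 270, c = 492, d = 1299.
Risk in exposed = 548/818 = 0.669927; risk in unexposed = 492/1791 = 0.274707.
Risk difference = 0.669927 − 0.274707 = 0.395220

0.3952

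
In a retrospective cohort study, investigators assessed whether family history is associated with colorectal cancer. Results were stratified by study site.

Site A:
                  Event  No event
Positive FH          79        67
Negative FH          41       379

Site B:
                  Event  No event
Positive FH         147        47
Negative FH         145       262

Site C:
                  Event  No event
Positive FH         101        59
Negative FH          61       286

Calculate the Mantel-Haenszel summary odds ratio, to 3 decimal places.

OR_MH = Σ(aᵢdᵢ/nᵢ) / Σ(bᵢcᵢ/nᵢ), where nᵢ is the stratum total.
Stratum 1 (Site A): n = 566; a·d/n = 79·379/566 = 52.8993; b·c/n = 67·41/566 = 4.8534
Stratum 2 (Site B): n = 601; a·d/n = 147·262/601 = 64.0832; b·c/n = 47·145/601 = 11.3394
Stratum 3 (Site C): n = 507; a·d/n = 101·286/507 = 56.9744; b·c/n = 59·61/507 = 7.0986
OR_MH = (52.8993 + 64.0832 + 56.9744) / (4.8534 + 11.3394 + 7.0986) = 173.9568 / 23.2914 = 7.46871

7.469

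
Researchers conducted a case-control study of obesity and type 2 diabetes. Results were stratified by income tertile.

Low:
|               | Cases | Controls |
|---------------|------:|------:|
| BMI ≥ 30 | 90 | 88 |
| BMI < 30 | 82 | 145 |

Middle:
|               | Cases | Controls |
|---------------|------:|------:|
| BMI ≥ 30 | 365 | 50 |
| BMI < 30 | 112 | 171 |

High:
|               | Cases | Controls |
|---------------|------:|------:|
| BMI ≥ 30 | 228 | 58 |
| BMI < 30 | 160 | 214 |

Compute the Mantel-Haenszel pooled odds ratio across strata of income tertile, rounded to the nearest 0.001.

OR_MH = Σ(aᵢdᵢ/nᵢ) / Σ(bᵢcᵢ/nᵢ), where nᵢ is the stratum total.
Stratum 1 (Low): n = 405; a·d/n = 90·145/405 = 32.2222; b·c/n = 88·82/405 = 17.8173
Stratum 2 (Middle): n = 698; a·d/n = 365·171/698 = 89.4198; b·c/n = 50·112/698 = 8.0229
Stratum 3 (High): n = 660; a·d/n = 228·214/660 = 73.9273; b·c/n = 58·160/660 = 14.0606
OR_MH = (32.2222 + 89.4198 + 73.9273) / (17.8173 + 8.0229 + 14.0606) = 195.5693 / 39.9008 = 4.90139

4.901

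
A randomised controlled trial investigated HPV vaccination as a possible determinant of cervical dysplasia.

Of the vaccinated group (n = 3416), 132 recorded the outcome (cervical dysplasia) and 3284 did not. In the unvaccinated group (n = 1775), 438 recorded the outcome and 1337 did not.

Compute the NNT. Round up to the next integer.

Risk in treated group = 132/3416 = 0.03864; risk in control = 438/1775 = 0.24676.
Absolute risk reduction = 0.24676 − 0.03864 = 0.20812
NNT = 1 / ARR = 1 / 0.20812 = 4.805 → round up → 5

5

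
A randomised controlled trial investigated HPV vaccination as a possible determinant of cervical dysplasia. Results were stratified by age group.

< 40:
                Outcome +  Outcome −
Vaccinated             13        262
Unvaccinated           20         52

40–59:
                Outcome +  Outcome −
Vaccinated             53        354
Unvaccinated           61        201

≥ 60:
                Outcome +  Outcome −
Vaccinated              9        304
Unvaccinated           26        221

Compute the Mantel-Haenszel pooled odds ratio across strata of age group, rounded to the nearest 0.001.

OR_MH = Σ(aᵢdᵢ/nᵢ) / Σ(bᵢcᵢ/nᵢ), where nᵢ is the stratum total.
Stratum 1 (< 40): n = 347; a·d/n = 13·52/347 = 1.9481; b·c/n = 262·20/347 = 15.1009
Stratum 2 (40–59): n = 669; a·d/n = 53·201/669 = 15.9238; b·c/n = 354·61/669 = 32.2780
Stratum 3 (≥ 60): n = 560; a·d/n = 9·221/560 = 3.5518; b·c/n = 304·26/560 = 14.1143
OR_MH = (1.9481 + 15.9238 + 3.5518) / (15.1009 + 32.2780 + 14.1143) = 21.4237 / 61.4932 = 0.34839

0.348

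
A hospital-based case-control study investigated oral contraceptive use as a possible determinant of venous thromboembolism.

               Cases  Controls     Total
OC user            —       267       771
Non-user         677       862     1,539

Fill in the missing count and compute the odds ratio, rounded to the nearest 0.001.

The missing cell is in the exposed row: 771 − 267 = 504.
So a = 504, b = 267, c = 677, d = 862.
OR = (a·d)/(b·c) = (504 × 862) / (267 × 677) = 434448 / 180759 = 2.40347

2.403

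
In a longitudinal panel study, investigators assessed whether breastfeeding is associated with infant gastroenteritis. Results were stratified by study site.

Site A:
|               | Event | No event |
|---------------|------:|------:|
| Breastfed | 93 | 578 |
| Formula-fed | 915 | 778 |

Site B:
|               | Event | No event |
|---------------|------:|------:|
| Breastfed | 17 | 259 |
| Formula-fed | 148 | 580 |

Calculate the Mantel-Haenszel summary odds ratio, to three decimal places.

0.154

OR_MH = Σ(aᵢdᵢ/nᵢ) / Σ(bᵢcᵢ/nᵢ), where nᵢ is the stratum total.
Stratum 1 (Site A): n = 2364; a·d/n = 93·778/2364 = 30.6066; b·c/n = 578·915/2364 = 223.7183
Stratum 2 (Site B): n = 1004; a·d/n = 17·580/1004 = 9.8207; b·c/n = 259·148/1004 = 38.1793
OR_MH = (30.6066 + 9.8207) / (223.7183 + 38.1793) = 40.4273 / 261.8976 = 0.15436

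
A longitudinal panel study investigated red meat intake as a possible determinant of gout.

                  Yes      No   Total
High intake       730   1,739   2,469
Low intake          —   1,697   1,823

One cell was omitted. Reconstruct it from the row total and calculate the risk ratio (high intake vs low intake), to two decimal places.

The missing cell is in the unexposed row: 1823 − 1697 = 126.
So a = 730, b = 1739, c = 126, d = 1697.
RR = [a/(a+b)] / [c/(c+d)] = (730/2469) / (126/1823) = 0.29567/0.06912 = 4.27777

4.28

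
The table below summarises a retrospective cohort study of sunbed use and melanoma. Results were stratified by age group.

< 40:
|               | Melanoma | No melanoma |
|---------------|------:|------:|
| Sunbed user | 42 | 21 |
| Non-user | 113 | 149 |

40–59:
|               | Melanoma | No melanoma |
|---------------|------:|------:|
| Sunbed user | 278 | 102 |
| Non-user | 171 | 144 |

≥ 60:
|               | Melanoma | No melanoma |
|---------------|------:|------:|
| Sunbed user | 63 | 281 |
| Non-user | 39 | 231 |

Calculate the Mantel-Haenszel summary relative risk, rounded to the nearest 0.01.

1.37

RR_MH = Σ(aᵢ·n₀ᵢ/nᵢ) / Σ(cᵢ·n₁ᵢ/nᵢ), with n₁ᵢ = aᵢ+bᵢ (exposed), n₀ᵢ = cᵢ+dᵢ (unexposed), nᵢ = n₁ᵢ+n₀ᵢ.
Stratum 1 (< 40): n₁ = 63, n₀ = 262, n = 325; a·n₀/n = 42·262/325 = 33.8585; c·n₁/n = 113·63/325 = 21.9046
Stratum 2 (40–59): n₁ = 380, n₀ = 315, n = 695; a·n₀/n = 278·315/695 = 126.0000; c·n₁/n = 171·380/695 = 93.4964
Stratum 3 (≥ 60): n₁ = 344, n₀ = 270, n = 614; a·n₀/n = 63·270/614 = 27.7036; c·n₁/n = 39·344/614 = 21.8502
RR_MH = (33.8585 + 126.0000 + 27.7036) / (21.9046 + 93.4964 + 21.8502) = 187.5620 / 137.2512 = 1.36656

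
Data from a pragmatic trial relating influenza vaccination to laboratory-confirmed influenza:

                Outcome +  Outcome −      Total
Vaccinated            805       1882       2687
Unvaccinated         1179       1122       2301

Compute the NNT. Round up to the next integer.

5

Risk in treated group = 805/2687 = 0.29959; risk in control = 1179/2301 = 0.51239.
Absolute risk reduction = 0.51239 − 0.29959 = 0.21280
NNT = 1 / ARR = 1 / 0.21280 = 4.699 → round up → 5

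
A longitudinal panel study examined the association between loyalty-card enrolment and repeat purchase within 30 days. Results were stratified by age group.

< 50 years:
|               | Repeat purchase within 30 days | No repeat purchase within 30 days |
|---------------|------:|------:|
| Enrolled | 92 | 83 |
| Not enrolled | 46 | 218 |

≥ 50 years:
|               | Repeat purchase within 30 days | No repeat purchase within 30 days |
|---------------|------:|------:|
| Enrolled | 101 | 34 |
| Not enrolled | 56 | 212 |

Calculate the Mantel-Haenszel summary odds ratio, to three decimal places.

OR_MH = Σ(aᵢdᵢ/nᵢ) / Σ(bᵢcᵢ/nᵢ), where nᵢ is the stratum total.
Stratum 1 (< 50 years): n = 439; a·d/n = 92·218/439 = 45.6856; b·c/n = 83·46/439 = 8.6970
Stratum 2 (≥ 50 years): n = 403; a·d/n = 101·212/403 = 53.1315; b·c/n = 34·56/403 = 4.7246
OR_MH = (45.6856 + 53.1315) / (8.6970 + 4.7246) = 98.8172 / 13.4216 = 7.36254

7.363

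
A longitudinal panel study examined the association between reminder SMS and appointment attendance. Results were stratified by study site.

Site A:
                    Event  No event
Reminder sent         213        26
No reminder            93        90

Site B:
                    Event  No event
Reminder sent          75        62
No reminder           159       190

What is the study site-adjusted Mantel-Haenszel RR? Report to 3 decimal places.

RR_MH = Σ(aᵢ·n₀ᵢ/nᵢ) / Σ(cᵢ·n₁ᵢ/nᵢ), with n₁ᵢ = aᵢ+bᵢ (exposed), n₀ᵢ = cᵢ+dᵢ (unexposed), nᵢ = n₁ᵢ+n₀ᵢ.
Stratum 1 (Site A): n₁ = 239, n₀ = 183, n = 422; a·n₀/n = 213·183/422 = 92.3673; c·n₁/n = 93·239/422 = 52.6706
Stratum 2 (Site B): n₁ = 137, n₀ = 349, n = 486; a·n₀/n = 75·349/486 = 53.8580; c·n₁/n = 159·137/486 = 44.8210
RR_MH = (92.3673 + 53.8580) / (52.6706 + 44.8210) = 146.2253 / 97.4916 = 1.49988

1.500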